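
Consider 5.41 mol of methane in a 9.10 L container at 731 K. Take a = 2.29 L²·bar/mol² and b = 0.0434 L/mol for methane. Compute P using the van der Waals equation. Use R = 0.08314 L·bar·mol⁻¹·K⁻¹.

P = nRT/(V − nb) − a n²/V²
nRT/(V − nb) = (5.41)(0.08314)(731)/(9.10 − 5.41×0.0434) = 328.79/8.8652 = 37.088 bar
a n²/V² = (2.29)(5.41)²/(9.10)² = 0.80937 bar
P = 37.088 − 0.80937 = 36.28 bar

P ≈ 36.28 bar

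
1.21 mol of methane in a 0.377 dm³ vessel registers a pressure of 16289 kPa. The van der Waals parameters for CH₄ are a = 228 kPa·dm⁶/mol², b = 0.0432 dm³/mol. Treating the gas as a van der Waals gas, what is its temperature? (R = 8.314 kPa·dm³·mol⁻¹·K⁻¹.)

T = (P + a n²/V²)(V − nb)/(nR)
P + a n²/V² = 16289 + (228)(1.21)²/(0.377)² = 18638 kPa
V − nb = 0.377 − (1.21)(0.0432) = 0.32473 dm³
T = (18638)(0.32473)/((1.21)(8.314)) = 601.6 K

T ≈ 601.6 K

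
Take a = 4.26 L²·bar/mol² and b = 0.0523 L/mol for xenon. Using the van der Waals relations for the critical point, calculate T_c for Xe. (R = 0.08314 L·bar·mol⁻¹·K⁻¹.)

For a van der Waals gas, T_c = 8a/(27Rb).
T_c = 8×4.26/(27×0.08314×0.0523) = 34.080/0.11740 = 290.3 K

T_c ≈ 290.3 K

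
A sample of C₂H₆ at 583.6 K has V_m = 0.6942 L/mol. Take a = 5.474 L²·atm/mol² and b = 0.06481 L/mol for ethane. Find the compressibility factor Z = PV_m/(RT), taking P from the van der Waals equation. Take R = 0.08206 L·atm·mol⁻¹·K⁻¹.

P = RT/(V_m − b) − a/V_m² = (0.08206)(583.6)/(0.6942 − 0.06481) − 5.474/(0.6942)²
  = 47.890/0.62939 − 11.359 = 76.090 − 11.359 = 64.731 atm
Z = PV_m/(RT) = (64.731)(0.6942)/((0.08206)(583.6)) = 44.936/47.890 = 0.9383

Z ≈ 0.9383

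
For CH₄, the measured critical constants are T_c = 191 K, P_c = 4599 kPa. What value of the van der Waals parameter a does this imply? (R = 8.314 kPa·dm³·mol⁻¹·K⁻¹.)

From T_c = 8a/(27Rb) and P_c = a/(27b²): a = 27 R² T_c²/(64 P_c).
a = 27×(8.314)²×(191)²/(64×4599) = 68084858/294336 = 231.3 kPa·dm⁶/mol²

a ≈ 231.3 kPa·dm⁶/mol²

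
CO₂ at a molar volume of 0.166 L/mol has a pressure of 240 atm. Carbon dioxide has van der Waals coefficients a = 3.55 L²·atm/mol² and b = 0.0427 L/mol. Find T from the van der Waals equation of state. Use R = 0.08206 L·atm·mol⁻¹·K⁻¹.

T ≈ 554.2 K

T = (P + a/V_m²)(V_m − b)/R
P + a/V_m² = 240 + 3.55/(0.166)² = 368.83 atm
V_m − b = 0.166 − 0.0427 = 0.12330 L/mol
T = (368.83)(0.12330)/0.08206 = 554.2 K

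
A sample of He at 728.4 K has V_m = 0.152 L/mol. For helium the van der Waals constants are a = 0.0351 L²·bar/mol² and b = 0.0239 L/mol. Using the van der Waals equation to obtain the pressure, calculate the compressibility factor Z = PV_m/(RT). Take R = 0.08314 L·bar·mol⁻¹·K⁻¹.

P = RT/(V_m − b) − a/V_m² = (0.08314)(728.4)/(0.152 − 0.0239) − 0.0351/(0.152)²
  = 60.559/0.12810 − 1.5192 = 472.75 − 1.5192 = 471.23 bar
Z = PV_m/(RT) = (471.23)(0.152)/((0.08314)(728.4)) = 71.627/60.559 = 1.183

Z ≈ 1.183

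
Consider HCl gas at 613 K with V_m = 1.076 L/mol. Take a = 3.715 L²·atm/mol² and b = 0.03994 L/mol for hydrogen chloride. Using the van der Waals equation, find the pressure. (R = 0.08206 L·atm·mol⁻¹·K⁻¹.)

P = RT/(V_m − b) − a/V_m²
RT/(V_m − b) = (0.08206)(613)/(1.076 − 0.03994) = 50.303/1.0361 = 48.550 atm
a/V_m² = 3.715/(1.076)² = 3.2087 atm
P = 48.550 − 3.2087 = 45.34 atm

P ≈ 45.34 atm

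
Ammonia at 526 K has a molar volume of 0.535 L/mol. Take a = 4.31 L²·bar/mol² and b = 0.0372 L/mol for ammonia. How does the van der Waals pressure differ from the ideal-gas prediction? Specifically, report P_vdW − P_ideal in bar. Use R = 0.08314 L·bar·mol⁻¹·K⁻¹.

ΔP ≈ -8.950 bar

Ideal: P_ideal = RT/V_m = (0.08314)(526)/0.535 = 81.7414 bar
vdW: P = RT/(V_m − b) − a/V_m² = 43.7316/0.497800 − 4.31/0.286225 = 87.8497 − 15.0581 = 72.7916 bar
ΔP = 72.7916 − 81.7414 = -8.950 bar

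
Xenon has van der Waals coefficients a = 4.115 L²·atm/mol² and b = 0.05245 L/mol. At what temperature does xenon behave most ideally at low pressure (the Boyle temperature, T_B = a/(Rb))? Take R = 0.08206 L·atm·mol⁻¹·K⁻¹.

T_B ≈ 956.1 K

For a van der Waals gas the second virial coefficient B₂ = b − a/(RT) vanishes at T_B = a/(Rb).
T_B = 4.115/(0.08206×0.05245) = 4.115/0.0043040 = 956.1 K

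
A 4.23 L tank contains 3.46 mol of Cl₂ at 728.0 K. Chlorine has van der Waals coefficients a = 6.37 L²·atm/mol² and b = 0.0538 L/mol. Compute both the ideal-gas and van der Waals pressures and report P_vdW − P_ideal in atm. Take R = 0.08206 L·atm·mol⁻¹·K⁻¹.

ΔP ≈ -2.013 atm

Ideal: P_ideal = nRT/V = (3.46)(0.08206)(728.0)/4.23 = 48.8651 atm
vdW: P = nRT/(V − nb) − a n²/V² = 206.699/4.04385 − 76.2591/17.8929 = 51.1144 − 4.26198 = 46.8524 atm
ΔP = 46.8524 − 48.8651 = -2.013 atm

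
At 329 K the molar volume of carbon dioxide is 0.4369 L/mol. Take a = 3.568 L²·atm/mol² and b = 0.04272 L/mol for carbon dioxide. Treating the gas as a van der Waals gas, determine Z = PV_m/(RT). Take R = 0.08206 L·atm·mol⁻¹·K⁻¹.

P = RT/(V_m − b) − a/V_m² = (0.08206)(329)/(0.4369 − 0.04272) − 3.568/(0.4369)²
  = 26.998/0.39418 − 18.692 = 68.492 − 18.692 = 49.800 atm
Z = PV_m/(RT) = (49.800)(0.4369)/((0.08206)(329)) = 21.758/26.998 = 0.8059

Z ≈ 0.8059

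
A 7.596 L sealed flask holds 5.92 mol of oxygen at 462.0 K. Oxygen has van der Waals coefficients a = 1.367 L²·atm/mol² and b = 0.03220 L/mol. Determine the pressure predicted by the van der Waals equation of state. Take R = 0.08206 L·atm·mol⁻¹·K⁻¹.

P = nRT/(V − nb) − a n²/V²
nRT/(V − nb) = (5.92)(0.08206)(462.0)/(7.596 − 5.92×0.03220) = 224.44/7.4054 = 30.308 atm
a n²/V² = (1.367)(5.92)²/(7.596)² = 0.83031 atm
P = 30.308 − 0.83031 = 29.48 atm

P ≈ 29.48 atm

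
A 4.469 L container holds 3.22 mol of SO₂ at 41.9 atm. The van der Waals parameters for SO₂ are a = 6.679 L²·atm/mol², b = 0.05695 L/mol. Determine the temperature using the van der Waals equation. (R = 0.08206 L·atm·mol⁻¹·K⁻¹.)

T = (P + a n²/V²)(V − nb)/(nR)
P + a n²/V² = 41.9 + (6.679)(3.22)²/(4.469)² = 45.367 atm
V − nb = 4.469 − (3.22)(0.05695) = 4.2856 L
T = (45.367)(4.2856)/((3.22)(0.08206)) = 735.8 K

T ≈ 735.8 K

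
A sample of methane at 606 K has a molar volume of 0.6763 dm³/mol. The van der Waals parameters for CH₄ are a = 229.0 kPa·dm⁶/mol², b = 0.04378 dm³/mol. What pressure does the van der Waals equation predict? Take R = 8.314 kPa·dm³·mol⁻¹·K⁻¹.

P ≈ 7465 kPa

P = RT/(V_m − b) − a/V_m²
RT/(V_m − b) = (8.314)(606)/(0.6763 − 0.04378) = 5038.3/0.63252 = 7965.4 kPa
a/V_m² = 229.0/(0.6763)² = 500.68 kPa
P = 7965.4 − 500.68 = 7465 kPa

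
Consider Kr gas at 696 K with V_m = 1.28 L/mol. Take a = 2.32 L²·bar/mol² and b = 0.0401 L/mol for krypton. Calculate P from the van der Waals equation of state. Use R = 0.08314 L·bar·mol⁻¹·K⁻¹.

P ≈ 45.25 bar

P = RT/(V_m − b) − a/V_m²
RT/(V_m − b) = (0.08314)(696)/(1.28 − 0.0401) = 57.865/1.2399 = 46.669 bar
a/V_m² = 2.32/(1.28)² = 1.4160 bar
P = 46.669 − 1.4160 = 45.25 bar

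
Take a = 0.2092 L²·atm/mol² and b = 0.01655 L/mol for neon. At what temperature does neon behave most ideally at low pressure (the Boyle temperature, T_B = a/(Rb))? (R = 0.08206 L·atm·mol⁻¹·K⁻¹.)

T_B ≈ 154.0 K

For a van der Waals gas the second virial coefficient B₂ = b − a/(RT) vanishes at T_B = a/(Rb).
T_B = 0.2092/(0.08206×0.01655) = 0.2092/0.0013581 = 154.0 K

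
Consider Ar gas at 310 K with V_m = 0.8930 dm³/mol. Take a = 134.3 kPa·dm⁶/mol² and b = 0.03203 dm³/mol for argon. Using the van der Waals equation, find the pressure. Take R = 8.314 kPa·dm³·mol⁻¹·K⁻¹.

P ≈ 2825 kPa

P = RT/(V_m − b) − a/V_m²
RT/(V_m − b) = (8.314)(310)/(0.8930 − 0.03203) = 2577.3/0.86097 = 2993.5 kPa
a/V_m² = 134.3/(0.8930)² = 168.41 kPa
P = 2993.5 − 168.41 = 2825 kPa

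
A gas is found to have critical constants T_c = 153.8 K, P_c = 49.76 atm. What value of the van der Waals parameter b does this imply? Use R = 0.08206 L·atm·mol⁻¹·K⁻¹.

From T_c = 8a/(27Rb) and P_c = a/(27b²): b = R T_c/(8 P_c).
b = (0.08206)(153.8)/(8×49.76) = 12.621/398.08 = 0.03170 L/mol

b ≈ 0.03170 L/mol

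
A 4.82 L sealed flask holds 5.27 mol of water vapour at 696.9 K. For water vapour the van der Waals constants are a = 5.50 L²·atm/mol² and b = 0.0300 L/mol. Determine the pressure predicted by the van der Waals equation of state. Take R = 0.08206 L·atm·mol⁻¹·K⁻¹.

P ≈ 58.07 atm

P = nRT/(V − nb) − a n²/V²
nRT/(V − nb) = (5.27)(0.08206)(696.9)/(4.82 − 5.27×0.0300) = 301.38/4.6619 = 64.647 atm
a n²/V² = (5.50)(5.27)²/(4.82)² = 6.5749 atm
P = 64.647 − 6.5749 = 58.07 atm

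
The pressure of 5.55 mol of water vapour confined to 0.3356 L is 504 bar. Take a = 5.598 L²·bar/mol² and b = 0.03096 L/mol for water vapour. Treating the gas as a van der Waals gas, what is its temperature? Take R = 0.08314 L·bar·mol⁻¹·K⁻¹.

T = (P + a n²/V²)(V − nb)/(nR)
P + a n²/V² = 504 + (5.598)(5.55)²/(0.3356)² = 2035.0 bar
V − nb = 0.3356 − (5.55)(0.03096) = 0.16377 L
T = (2035.0)(0.16377)/((5.55)(0.08314)) = 722.3 K

T ≈ 722.3 K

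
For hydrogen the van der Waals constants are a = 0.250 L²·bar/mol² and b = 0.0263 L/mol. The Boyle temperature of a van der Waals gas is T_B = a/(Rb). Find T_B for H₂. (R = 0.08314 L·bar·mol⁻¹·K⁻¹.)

T_B ≈ 114.3 K

For a van der Waals gas the second virial coefficient B₂ = b − a/(RT) vanishes at T_B = a/(Rb).
T_B = 0.250/(0.08314×0.0263) = 0.250/0.0021866 = 114.3 K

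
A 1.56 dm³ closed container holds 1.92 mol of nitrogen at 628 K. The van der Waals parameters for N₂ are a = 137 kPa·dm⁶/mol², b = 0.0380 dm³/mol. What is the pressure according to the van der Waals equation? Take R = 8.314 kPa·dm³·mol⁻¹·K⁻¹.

P ≈ 6534 kPa

P = nRT/(V − nb) − a n²/V²
nRT/(V − nb) = (1.92)(8.314)(628)/(1.56 − 1.92×0.0380) = 10025/1.4870 = 6741.8 kPa
a n²/V² = (137)(1.92)²/(1.56)² = 207.53 kPa
P = 6741.8 − 207.53 = 6534 kPa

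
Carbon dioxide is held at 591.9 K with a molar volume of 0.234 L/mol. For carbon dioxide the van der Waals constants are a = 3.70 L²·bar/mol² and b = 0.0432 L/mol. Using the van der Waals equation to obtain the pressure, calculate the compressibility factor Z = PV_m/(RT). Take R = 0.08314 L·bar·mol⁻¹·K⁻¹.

P = RT/(V_m − b) − a/V_m² = (0.08314)(591.9)/(0.234 − 0.0432) − 3.70/(0.234)²
  = 49.211/0.19080 − 67.573 = 257.92 − 67.573 = 190.35 bar
Z = PV_m/(RT) = (190.35)(0.234)/((0.08314)(591.9)) = 44.542/49.211 = 0.9051

Z ≈ 0.9051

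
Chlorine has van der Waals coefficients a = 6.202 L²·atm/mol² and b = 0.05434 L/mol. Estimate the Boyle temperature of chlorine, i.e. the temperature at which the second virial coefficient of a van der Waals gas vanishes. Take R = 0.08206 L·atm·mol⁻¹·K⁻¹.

For a van der Waals gas the second virial coefficient B₂ = b − a/(RT) vanishes at T_B = a/(Rb).
T_B = 6.202/(0.08206×0.05434) = 6.202/0.0044591 = 1391 K

T_B ≈ 1391 K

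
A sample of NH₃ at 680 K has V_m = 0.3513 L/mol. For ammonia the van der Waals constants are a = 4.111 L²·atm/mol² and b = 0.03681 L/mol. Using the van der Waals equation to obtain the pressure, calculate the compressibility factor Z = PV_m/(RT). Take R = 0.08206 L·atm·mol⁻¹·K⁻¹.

Z ≈ 0.9073

P = RT/(V_m − b) − a/V_m² = (0.08206)(680)/(0.3513 − 0.03681) − 4.111/(0.3513)²
  = 55.801/0.31449 − 33.311 = 177.43 − 33.311 = 144.12 atm
Z = PV_m/(RT) = (144.12)(0.3513)/((0.08206)(680)) = 50.629/55.801 = 0.9073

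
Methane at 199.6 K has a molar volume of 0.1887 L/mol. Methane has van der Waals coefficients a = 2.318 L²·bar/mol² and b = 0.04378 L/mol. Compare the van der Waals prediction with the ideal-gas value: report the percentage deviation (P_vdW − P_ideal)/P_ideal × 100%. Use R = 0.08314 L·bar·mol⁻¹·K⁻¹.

-43.81 %

Ideal: P_ideal = RT/V_m = (0.08314)(199.6)/0.1887 = 87.9425 bar
vdW: P = RT/(V_m − b) − a/V_m² = 16.5947/0.144920 − 2.318/0.0356077 = 114.509 − 65.0983 = 49.411 bar
% deviation = (49.411 − 87.9425)/87.9425 × 100% = -43.81%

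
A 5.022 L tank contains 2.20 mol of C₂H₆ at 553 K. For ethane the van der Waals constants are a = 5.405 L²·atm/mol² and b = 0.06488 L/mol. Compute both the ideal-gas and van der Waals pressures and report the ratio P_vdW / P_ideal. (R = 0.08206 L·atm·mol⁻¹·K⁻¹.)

P_vdW / P_ideal ≈ 0.9771

Ideal: P_ideal = nRT/V = (2.20)(0.08206)(553)/5.022 = 19.8794 atm
vdW: P = nRT/(V − nb) − a n²/V² = 99.8342/4.87926 − 26.1602/25.2205 = 20.4609 − 1.03726 = 19.4236 atm
Ratio = 19.4236/19.8794 = 0.9771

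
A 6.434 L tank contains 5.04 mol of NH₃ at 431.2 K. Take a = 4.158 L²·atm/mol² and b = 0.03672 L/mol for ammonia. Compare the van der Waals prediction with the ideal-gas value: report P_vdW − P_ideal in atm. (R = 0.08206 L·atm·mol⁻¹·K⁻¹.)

ΔP ≈ -1.731 atm

Ideal: P_ideal = nRT/V = (5.04)(0.08206)(431.2)/6.434 = 27.7179 atm
vdW: P = nRT/(V − nb) − a n²/V² = 178.337/6.24893 − 105.620/41.3964 = 28.5388 − 2.55143 = 25.9874 atm
ΔP = 25.9874 − 27.7179 = -1.731 atm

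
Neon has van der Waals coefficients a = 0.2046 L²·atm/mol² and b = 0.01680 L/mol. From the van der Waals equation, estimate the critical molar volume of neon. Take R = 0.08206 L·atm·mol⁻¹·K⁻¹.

V_m,c ≈ 0.05040 L/mol

For a van der Waals gas, V_m,c = 3b.
V_m,c = 3×0.01680 = 0.05040 L/mol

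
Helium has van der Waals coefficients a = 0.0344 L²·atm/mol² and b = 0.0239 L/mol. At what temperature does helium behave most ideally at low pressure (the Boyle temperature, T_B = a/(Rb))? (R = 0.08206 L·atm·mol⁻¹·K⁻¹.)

For a van der Waals gas the second virial coefficient B₂ = b − a/(RT) vanishes at T_B = a/(Rb).
T_B = 0.0344/(0.08206×0.0239) = 0.0344/0.0019612 = 17.54 K

T_B ≈ 17.54 K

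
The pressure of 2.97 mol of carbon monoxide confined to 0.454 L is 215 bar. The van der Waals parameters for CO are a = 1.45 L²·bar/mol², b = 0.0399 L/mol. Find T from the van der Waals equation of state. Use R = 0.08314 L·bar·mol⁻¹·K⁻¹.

T ≈ 376.4 K

T = (P + a n²/V²)(V − nb)/(nR)
P + a n²/V² = 215 + (1.45)(2.97)²/(0.454)² = 277.05 bar
V − nb = 0.454 − (2.97)(0.0399) = 0.33550 L
T = (277.05)(0.33550)/((2.97)(0.08314)) = 376.4 K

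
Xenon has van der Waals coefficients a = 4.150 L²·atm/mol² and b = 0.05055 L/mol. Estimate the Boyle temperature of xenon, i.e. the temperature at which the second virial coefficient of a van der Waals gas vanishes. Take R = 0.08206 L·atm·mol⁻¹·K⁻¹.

For a van der Waals gas the second virial coefficient B₂ = b − a/(RT) vanishes at T_B = a/(Rb).
T_B = 4.150/(0.08206×0.05055) = 4.150/0.0041481 = 1000 K

T_B ≈ 1000 K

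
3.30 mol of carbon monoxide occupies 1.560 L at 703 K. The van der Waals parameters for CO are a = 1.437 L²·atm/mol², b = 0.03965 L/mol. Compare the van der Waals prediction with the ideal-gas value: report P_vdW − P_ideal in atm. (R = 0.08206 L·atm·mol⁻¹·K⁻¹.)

ΔP ≈ 4.74 atm

Ideal: P_ideal = nRT/V = (3.30)(0.08206)(703)/1.560 = 122.033 atm
vdW: P = nRT/(V − nb) − a n²/V² = 190.371/1.42916 − 15.6489/2.43360 = 133.205 − 6.43035 = 126.775 atm
ΔP = 126.775 − 122.033 = 4.74 atm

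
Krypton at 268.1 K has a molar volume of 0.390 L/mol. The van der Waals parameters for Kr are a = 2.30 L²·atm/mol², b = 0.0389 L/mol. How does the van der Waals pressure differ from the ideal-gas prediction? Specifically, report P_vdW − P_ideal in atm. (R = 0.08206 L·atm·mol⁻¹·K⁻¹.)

Ideal: P_ideal = RT/V_m = (0.08206)(268.1)/0.390 = 56.4110 atm
vdW: P = RT/(V_m − b) − a/V_m² = 22.0003/0.351100 − 2.30/0.152100 = 62.6611 − 15.1216 = 47.5395 atm
ΔP = 47.5395 − 56.4110 = -8.872 atm

ΔP ≈ -8.872 atm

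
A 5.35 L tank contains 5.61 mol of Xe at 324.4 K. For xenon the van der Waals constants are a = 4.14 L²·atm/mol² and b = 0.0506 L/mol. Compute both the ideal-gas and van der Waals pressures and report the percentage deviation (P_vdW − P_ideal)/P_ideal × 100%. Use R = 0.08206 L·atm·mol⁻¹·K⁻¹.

Ideal: P_ideal = nRT/V = (5.61)(0.08206)(324.4)/5.35 = 27.9140 atm
vdW: P = nRT/(V − nb) − a n²/V² = 149.340/5.06613 − 130.294/28.6225 = 29.4781 − 4.55215 = 24.9260 atm
% deviation = (24.9260 − 27.9140)/27.9140 × 100% = -10.70%

-10.70 %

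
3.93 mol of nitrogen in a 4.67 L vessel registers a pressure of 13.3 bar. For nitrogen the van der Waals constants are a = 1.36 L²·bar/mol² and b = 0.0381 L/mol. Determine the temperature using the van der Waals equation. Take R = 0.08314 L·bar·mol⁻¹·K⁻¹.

T ≈ 197.3 K

T = (P + a n²/V²)(V − nb)/(nR)
P + a n²/V² = 13.3 + (1.36)(3.93)²/(4.67)² = 14.263 bar
V − nb = 4.67 − (3.93)(0.0381) = 4.5203 L
T = (14.263)(4.5203)/((3.93)(0.08314)) = 197.3 K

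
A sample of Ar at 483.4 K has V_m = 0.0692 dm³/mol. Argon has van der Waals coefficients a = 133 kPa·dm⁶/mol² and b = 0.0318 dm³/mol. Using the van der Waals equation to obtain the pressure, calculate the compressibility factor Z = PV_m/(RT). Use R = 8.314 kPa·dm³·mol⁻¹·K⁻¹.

Z ≈ 1.372

P = RT/(V_m − b) − a/V_m² = (8.314)(483.4)/(0.0692 − 0.0318) − 133/(0.0692)²
  = 4019.0/0.037400 − 27774 = 107460 − 27774 = 79686 kPa
Z = PV_m/(RT) = (79686)(0.0692)/((8.314)(483.4)) = 5514.3/4019.0 = 1.372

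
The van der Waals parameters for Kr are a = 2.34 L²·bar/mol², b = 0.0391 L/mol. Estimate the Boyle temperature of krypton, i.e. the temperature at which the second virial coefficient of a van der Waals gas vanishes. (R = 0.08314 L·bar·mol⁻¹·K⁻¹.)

T_B ≈ 719.8 K

For a van der Waals gas the second virial coefficient B₂ = b − a/(RT) vanishes at T_B = a/(Rb).
T_B = 2.34/(0.08314×0.0391) = 2.34/0.0032508 = 719.8 K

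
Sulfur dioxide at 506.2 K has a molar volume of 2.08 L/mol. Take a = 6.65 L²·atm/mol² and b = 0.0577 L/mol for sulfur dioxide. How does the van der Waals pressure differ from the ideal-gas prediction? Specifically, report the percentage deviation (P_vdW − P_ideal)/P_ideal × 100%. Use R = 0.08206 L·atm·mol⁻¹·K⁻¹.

Ideal: P_ideal = RT/V_m = (0.08206)(506.2)/2.08 = 19.9706 atm
vdW: P = RT/(V_m − b) − a/V_m² = 41.5388/2.02230 − 6.65/4.32640 = 20.5404 − 1.53707 = 19.0033 atm
% deviation = (19.0033 − 19.9706)/19.9706 × 100% = -4.84%

-4.84 %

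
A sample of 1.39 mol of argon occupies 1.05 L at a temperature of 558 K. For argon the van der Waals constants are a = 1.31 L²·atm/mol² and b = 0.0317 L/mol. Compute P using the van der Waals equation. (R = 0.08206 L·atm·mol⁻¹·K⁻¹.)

P ≈ 60.98 atm

P = nRT/(V − nb) − a n²/V²
nRT/(V − nb) = (1.39)(0.08206)(558)/(1.05 − 1.39×0.0317) = 63.647/1.0059 = 63.274 atm
a n²/V² = (1.31)(1.39)²/(1.05)² = 2.2957 atm
P = 63.274 − 2.2957 = 60.98 atm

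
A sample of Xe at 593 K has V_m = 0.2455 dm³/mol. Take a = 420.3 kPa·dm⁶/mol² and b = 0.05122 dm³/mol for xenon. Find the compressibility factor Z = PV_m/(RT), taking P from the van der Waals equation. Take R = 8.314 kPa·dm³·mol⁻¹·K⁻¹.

Z ≈ 0.9164

P = RT/(V_m − b) − a/V_m² = (8.314)(593)/(0.2455 − 0.05122) − 420.3/(0.2455)²
  = 4930.2/0.19428 − 6973.6 = 25377 − 6973.6 = 18403 kPa
Z = PV_m/(RT) = (18403)(0.2455)/((8.314)(593)) = 4517.9/4930.2 = 0.9164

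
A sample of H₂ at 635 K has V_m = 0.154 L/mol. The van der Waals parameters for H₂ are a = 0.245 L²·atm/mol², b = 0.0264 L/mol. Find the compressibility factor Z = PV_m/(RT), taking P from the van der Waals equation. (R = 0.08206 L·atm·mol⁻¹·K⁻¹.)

Z ≈ 1.176

P = RT/(V_m − b) − a/V_m² = (0.08206)(635)/(0.154 − 0.0264) − 0.245/(0.154)²
  = 52.108/0.12760 − 10.331 = 408.37 − 10.331 = 398.04 atm
Z = PV_m/(RT) = (398.04)(0.154)/((0.08206)(635)) = 61.298/52.108 = 1.176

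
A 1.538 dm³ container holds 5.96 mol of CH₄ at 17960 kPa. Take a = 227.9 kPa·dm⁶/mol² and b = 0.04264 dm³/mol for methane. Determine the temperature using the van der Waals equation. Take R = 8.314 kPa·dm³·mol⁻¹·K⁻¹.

T ≈ 554.0 K

T = (P + a n²/V²)(V − nb)/(nR)
P + a n²/V² = 17960 + (227.9)(5.96)²/(1.538)² = 21382 kPa
V − nb = 1.538 − (5.96)(0.04264) = 1.2839 dm³
T = (21382)(1.2839)/((5.96)(8.314)) = 554.0 K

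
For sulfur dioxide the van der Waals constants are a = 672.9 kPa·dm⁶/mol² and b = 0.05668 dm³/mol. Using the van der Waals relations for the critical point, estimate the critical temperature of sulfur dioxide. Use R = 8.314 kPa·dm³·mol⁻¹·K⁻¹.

For a van der Waals gas, T_c = 8a/(27Rb).
T_c = 8×672.9/(27×8.314×0.05668) = 5383.2/12.723 = 423.1 K

T_c ≈ 423.1 K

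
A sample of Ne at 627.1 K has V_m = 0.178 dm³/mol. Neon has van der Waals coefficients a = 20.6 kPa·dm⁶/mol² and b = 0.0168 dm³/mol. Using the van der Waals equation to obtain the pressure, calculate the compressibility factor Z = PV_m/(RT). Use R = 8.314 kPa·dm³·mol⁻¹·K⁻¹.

Z ≈ 1.082

P = RT/(V_m − b) − a/V_m² = (8.314)(627.1)/(0.178 − 0.0168) − 20.6/(0.178)²
  = 5213.7/0.16120 − 650.17 = 32343 − 650.17 = 31693 kPa
Z = PV_m/(RT) = (31693)(0.178)/((8.314)(627.1)) = 5641.4/5213.7 = 1.082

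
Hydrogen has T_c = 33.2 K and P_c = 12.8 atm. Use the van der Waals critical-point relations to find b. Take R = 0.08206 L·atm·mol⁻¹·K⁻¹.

From T_c = 8a/(27Rb) and P_c = a/(27b²): b = R T_c/(8 P_c).
b = (0.08206)(33.2)/(8×12.8) = 2.7244/102.40 = 0.02661 L/mol

b ≈ 0.02661 L/mol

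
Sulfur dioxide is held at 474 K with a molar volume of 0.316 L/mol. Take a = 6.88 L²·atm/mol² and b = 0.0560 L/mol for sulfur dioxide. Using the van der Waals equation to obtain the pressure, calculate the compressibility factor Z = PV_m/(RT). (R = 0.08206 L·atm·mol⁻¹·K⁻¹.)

P = RT/(V_m − b) − a/V_m² = (0.08206)(474)/(0.316 − 0.0560) − 6.88/(0.316)²
  = 38.896/0.26000 − 68.899 = 149.60 − 68.899 = 80.70 atm
Z = PV_m/(RT) = (80.70)(0.316)/((0.08206)(474)) = 25.501/38.896 = 0.6556

Z ≈ 0.6556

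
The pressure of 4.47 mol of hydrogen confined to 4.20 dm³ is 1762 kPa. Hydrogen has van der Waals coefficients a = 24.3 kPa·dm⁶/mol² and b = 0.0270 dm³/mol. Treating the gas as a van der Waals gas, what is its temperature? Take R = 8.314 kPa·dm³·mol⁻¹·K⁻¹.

T ≈ 196.4 K

T = (P + a n²/V²)(V − nb)/(nR)
P + a n²/V² = 1762 + (24.3)(4.47)²/(4.20)² = 1789.5 kPa
V − nb = 4.20 − (4.47)(0.0270) = 4.0793 dm³
T = (1789.5)(4.0793)/((4.47)(8.314)) = 196.4 K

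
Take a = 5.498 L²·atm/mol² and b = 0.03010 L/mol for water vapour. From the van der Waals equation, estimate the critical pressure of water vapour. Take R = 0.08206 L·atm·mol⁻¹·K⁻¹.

P_c ≈ 224.8 atm

For a van der Waals gas, P_c = a/(27b²).
P_c = 5.498/(27×(0.03010)²) = 5.498/0.024462 = 224.8 atm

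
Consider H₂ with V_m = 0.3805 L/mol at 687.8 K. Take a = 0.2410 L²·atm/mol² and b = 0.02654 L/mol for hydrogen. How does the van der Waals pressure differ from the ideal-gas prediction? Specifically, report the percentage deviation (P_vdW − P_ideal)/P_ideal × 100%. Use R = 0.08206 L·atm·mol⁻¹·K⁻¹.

Ideal: P_ideal = RT/V_m = (0.08206)(687.8)/0.3805 = 148.333 atm
vdW: P = RT/(V_m − b) − a/V_m² = 56.4409/0.353960 − 0.2410/0.144780 = 159.456 − 1.66459 = 157.791 atm
% deviation = (157.791 − 148.333)/148.333 × 100% = 6.38%

6.38 %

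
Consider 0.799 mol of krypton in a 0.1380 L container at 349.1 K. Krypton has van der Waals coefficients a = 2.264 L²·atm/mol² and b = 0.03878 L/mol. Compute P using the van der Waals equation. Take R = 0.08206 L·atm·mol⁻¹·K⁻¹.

P = nRT/(V − nb) − a n²/V²
nRT/(V − nb) = (0.799)(0.08206)(349.1)/(0.1380 − 0.799×0.03878) = 22.889/0.10701 = 213.90 atm
a n²/V² = (2.264)(0.799)²/(0.1380)² = 75.895 atm
P = 213.90 − 75.895 = 138.0 atm

P ≈ 138.0 atm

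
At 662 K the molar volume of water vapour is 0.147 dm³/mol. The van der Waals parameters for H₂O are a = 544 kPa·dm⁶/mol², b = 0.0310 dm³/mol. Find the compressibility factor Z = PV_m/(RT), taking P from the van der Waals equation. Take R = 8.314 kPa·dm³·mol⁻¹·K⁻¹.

P = RT/(V_m − b) − a/V_m² = (8.314)(662)/(0.147 − 0.0310) − 544/(0.147)²
  = 5503.9/0.11600 − 25175 = 47447 − 25175 = 22272 kPa
Z = PV_m/(RT) = (22272)(0.147)/((8.314)(662)) = 3274.0/5503.9 = 0.5949

Z ≈ 0.5949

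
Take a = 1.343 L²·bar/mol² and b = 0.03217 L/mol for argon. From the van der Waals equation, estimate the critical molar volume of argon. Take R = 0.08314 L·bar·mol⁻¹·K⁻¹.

V_m,c ≈ 0.09651 L/mol

For a van der Waals gas, V_m,c = 3b.
V_m,c = 3×0.03217 = 0.09651 L/mol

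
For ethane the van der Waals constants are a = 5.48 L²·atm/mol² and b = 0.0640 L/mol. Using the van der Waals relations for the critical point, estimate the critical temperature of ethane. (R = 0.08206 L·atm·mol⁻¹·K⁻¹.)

For a van der Waals gas, T_c = 8a/(27Rb).
T_c = 8×5.48/(27×0.08206×0.0640) = 43.840/0.14180 = 309.2 K

T_c ≈ 309.2 K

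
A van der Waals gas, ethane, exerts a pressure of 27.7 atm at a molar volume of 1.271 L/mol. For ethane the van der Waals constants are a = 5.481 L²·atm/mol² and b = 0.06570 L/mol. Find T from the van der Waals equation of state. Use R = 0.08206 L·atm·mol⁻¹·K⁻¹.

T = (P + a/V_m²)(V_m − b)/R
P + a/V_m² = 27.7 + 5.481/(1.271)² = 31.093 atm
V_m − b = 1.271 − 0.06570 = 1.2053 L/mol
T = (31.093)(1.2053)/0.08206 = 456.7 K

T ≈ 456.7 K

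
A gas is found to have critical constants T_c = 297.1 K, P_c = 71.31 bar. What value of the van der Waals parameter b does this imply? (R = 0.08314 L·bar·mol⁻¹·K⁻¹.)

From T_c = 8a/(27Rb) and P_c = a/(27b²): b = R T_c/(8 P_c).
b = (0.08314)(297.1)/(8×71.31) = 24.701/570.48 = 0.04330 L/mol

b ≈ 0.04330 L/mol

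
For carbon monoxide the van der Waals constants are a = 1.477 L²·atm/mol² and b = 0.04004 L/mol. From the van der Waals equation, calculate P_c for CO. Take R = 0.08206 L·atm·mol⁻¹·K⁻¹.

For a van der Waals gas, P_c = a/(27b²).
P_c = 1.477/(27×(0.04004)²) = 1.477/0.043286 = 34.12 atm

P_c ≈ 34.12 atm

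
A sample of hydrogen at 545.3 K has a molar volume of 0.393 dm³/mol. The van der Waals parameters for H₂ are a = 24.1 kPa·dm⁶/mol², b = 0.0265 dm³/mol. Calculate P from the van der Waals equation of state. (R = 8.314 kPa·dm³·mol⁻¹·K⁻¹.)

P ≈ 12214 kPa

P = RT/(V_m − b) − a/V_m²
RT/(V_m − b) = (8.314)(545.3)/(0.393 − 0.0265) = 4533.6/0.36650 = 12370 kPa
a/V_m² = 24.1/(0.393)² = 156.04 kPa
P = 12370 − 156.04 = 12214 kPa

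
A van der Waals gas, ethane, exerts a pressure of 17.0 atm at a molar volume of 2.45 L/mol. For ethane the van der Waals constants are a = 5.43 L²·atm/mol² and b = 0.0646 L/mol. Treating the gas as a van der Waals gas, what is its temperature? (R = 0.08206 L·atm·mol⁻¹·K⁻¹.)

T = (P + a/V_m²)(V_m − b)/R
P + a/V_m² = 17.0 + 5.43/(2.45)² = 17.905 atm
V_m − b = 2.45 − 0.0646 = 2.3854 L/mol
T = (17.905)(2.3854)/0.08206 = 520.5 K

T ≈ 520.5 K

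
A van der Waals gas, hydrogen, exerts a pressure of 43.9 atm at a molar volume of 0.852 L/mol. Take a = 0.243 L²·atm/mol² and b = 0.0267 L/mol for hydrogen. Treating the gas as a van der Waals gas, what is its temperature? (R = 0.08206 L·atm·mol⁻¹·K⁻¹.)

T = (P + a/V_m²)(V_m − b)/R
P + a/V_m² = 43.9 + 0.243/(0.852)² = 44.235 atm
V_m − b = 0.852 − 0.0267 = 0.82530 L/mol
T = (44.235)(0.82530)/0.08206 = 444.9 K

T ≈ 444.9 K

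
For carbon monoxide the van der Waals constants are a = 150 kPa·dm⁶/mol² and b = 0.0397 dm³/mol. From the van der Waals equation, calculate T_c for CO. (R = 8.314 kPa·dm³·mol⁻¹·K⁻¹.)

For a van der Waals gas, T_c = 8a/(27Rb).
T_c = 8×150/(27×8.314×0.0397) = 1200.0/8.9118 = 134.7 K

T_c ≈ 134.7 K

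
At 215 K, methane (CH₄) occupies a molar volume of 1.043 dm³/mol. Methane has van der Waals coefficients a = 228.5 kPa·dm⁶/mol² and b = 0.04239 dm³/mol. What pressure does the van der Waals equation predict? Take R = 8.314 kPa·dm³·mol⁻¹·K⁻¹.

P ≈ 1576 kPa

P = RT/(V_m − b) − a/V_m²
RT/(V_m − b) = (8.314)(215)/(1.043 − 0.04239) = 1787.5/1.0006 = 1786.4 kPa
a/V_m² = 228.5/(1.043)² = 210.05 kPa
P = 1786.4 − 210.05 = 1576 kPa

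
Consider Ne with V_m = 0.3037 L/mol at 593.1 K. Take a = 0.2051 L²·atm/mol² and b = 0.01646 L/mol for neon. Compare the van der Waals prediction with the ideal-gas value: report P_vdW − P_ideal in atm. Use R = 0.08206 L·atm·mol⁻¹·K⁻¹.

ΔP ≈ 6.96 atm

Ideal: P_ideal = RT/V_m = (0.08206)(593.1)/0.3037 = 160.256 atm
vdW: P = RT/(V_m − b) − a/V_m² = 48.6698/0.287240 − 0.2051/0.0922337 = 169.439 − 2.22370 = 167.215 atm
ΔP = 167.215 − 160.256 = 6.96 atm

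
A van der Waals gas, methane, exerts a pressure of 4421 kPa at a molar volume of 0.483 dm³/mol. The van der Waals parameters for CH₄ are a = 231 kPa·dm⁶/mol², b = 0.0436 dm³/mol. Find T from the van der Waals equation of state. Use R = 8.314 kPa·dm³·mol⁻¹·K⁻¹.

T ≈ 286.0 K

T = (P + a/V_m²)(V_m − b)/R
P + a/V_m² = 4421 + 231/(0.483)² = 5411.2 kPa
V_m − b = 0.483 − 0.0436 = 0.43940 dm³/mol
T = (5411.2)(0.43940)/8.314 = 286.0 K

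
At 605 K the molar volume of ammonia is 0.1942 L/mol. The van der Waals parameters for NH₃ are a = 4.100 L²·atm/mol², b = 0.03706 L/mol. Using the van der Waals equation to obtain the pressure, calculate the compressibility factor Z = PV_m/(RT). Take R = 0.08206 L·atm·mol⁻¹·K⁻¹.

Z ≈ 0.8106

P = RT/(V_m − b) − a/V_m² = (0.08206)(605)/(0.1942 − 0.03706) − 4.100/(0.1942)²
  = 49.646/0.15714 − 108.71 = 315.93 − 108.71 = 207.22 atm
Z = PV_m/(RT) = (207.22)(0.1942)/((0.08206)(605)) = 40.242/49.646 = 0.8106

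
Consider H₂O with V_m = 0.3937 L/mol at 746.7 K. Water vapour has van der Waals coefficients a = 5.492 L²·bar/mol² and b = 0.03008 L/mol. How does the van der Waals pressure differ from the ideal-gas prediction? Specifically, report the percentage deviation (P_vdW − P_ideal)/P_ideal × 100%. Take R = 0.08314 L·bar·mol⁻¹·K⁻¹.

Ideal: P_ideal = RT/V_m = (0.08314)(746.7)/0.3937 = 157.685 bar
vdW: P = RT/(V_m − b) − a/V_m² = 62.0806/0.363620 − 5.492/0.155000 = 170.729 − 35.4323 = 135.297 bar
% deviation = (135.297 − 157.685)/157.685 × 100% = -14.20%

-14.20 %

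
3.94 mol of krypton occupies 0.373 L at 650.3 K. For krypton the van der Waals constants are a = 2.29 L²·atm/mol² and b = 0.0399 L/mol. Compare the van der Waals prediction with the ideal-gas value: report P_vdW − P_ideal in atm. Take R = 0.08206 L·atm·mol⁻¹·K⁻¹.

Ideal: P_ideal = nRT/V = (3.94)(0.08206)(650.3)/0.373 = 563.680 atm
vdW: P = nRT/(V − nb) − a n²/V² = 210.253/0.215794 − 35.5490/0.139129 = 974.323 − 255.511 = 718.812 atm
ΔP = 718.812 − 563.680 = 155.1 atm

ΔP ≈ 155.1 atm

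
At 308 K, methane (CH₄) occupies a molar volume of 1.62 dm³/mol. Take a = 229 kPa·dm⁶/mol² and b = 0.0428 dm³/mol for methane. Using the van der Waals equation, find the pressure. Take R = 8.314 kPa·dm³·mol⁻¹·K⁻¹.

P = RT/(V_m − b) − a/V_m²
RT/(V_m − b) = (8.314)(308)/(1.62 − 0.0428) = 2560.7/1.5772 = 1623.6 kPa
a/V_m² = 229/(1.62)² = 87.258 kPa
P = 1623.6 − 87.258 = 1536 kPa

P ≈ 1536 kPa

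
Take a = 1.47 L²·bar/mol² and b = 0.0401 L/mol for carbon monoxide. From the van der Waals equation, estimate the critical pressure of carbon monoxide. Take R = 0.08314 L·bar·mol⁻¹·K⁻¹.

P_c ≈ 33.86 bar

For a van der Waals gas, P_c = a/(27b²).
P_c = 1.47/(27×(0.0401)²) = 1.47/0.043416 = 33.86 bar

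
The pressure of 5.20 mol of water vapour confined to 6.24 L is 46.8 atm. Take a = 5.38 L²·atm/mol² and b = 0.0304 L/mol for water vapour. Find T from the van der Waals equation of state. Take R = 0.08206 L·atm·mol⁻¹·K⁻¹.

T = (P + a n²/V²)(V − nb)/(nR)
P + a n²/V² = 46.8 + (5.38)(5.20)²/(6.24)² = 50.536 atm
V − nb = 6.24 − (5.20)(0.0304) = 6.0819 L
T = (50.536)(6.0819)/((5.20)(0.08206)) = 720.3 K

T ≈ 720.3 K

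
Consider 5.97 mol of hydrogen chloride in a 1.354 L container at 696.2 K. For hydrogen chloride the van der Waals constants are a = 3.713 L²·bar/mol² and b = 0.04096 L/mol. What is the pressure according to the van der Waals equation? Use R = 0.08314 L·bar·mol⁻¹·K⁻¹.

P = nRT/(V − nb) − a n²/V²
nRT/(V − nb) = (5.97)(0.08314)(696.2)/(1.354 − 5.97×0.04096) = 345.56/1.1095 = 311.46 bar
a n²/V² = (3.713)(5.97)²/(1.354)² = 72.183 bar
P = 311.46 − 72.183 = 239.3 bar

P ≈ 239.3 bar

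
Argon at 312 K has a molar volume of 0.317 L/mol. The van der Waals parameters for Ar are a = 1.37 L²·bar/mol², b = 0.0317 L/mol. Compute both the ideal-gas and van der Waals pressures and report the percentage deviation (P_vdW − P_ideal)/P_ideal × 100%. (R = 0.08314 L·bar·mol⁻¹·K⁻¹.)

Ideal: P_ideal = RT/V_m = (0.08314)(312)/0.317 = 81.8286 bar
vdW: P = RT/(V_m − b) − a/V_m² = 25.9397/0.285300 − 1.37/0.100489 = 90.9208 − 13.6333 = 77.2875 bar
% deviation = (77.2875 − 81.8286)/81.8286 × 100% = -5.55%

-5.55 %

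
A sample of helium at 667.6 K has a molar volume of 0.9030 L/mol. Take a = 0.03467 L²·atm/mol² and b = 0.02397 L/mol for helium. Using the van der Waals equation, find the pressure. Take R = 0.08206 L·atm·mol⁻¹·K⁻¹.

P = RT/(V_m − b) − a/V_m²
RT/(V_m − b) = (0.08206)(667.6)/(0.9030 − 0.02397) = 54.783/0.87903 = 62.322 atm
a/V_m² = 0.03467/(0.9030)² = 0.042519 atm
P = 62.322 − 0.042519 = 62.28 atm

P ≈ 62.28 atm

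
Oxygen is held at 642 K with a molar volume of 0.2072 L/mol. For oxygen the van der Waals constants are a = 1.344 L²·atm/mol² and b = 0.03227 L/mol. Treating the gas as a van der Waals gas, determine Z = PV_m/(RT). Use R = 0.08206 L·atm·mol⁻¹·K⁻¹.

P = RT/(V_m − b) − a/V_m² = (0.08206)(642)/(0.2072 − 0.03227) − 1.344/(0.2072)²
  = 52.683/0.17493 − 31.305 = 301.17 − 31.305 = 269.87 atm
Z = PV_m/(RT) = (269.87)(0.2072)/((0.08206)(642)) = 55.917/52.683 = 1.061

Z ≈ 1.061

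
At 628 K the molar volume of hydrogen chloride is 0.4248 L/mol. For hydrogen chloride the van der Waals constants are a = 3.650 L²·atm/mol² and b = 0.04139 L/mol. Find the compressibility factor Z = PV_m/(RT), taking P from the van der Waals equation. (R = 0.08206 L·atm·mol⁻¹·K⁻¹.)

Z ≈ 0.9412

P = RT/(V_m − b) − a/V_m² = (0.08206)(628)/(0.4248 − 0.04139) − 3.650/(0.4248)²
  = 51.534/0.38341 − 20.227 = 134.41 − 20.227 = 114.18 atm
Z = PV_m/(RT) = (114.18)(0.4248)/((0.08206)(628)) = 48.504/51.534 = 0.9412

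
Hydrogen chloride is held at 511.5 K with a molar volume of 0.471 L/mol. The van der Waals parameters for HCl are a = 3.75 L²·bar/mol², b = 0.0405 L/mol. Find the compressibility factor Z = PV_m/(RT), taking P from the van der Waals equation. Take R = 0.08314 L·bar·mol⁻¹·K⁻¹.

P = RT/(V_m − b) − a/V_m² = (0.08314)(511.5)/(0.471 − 0.0405) − 3.75/(0.471)²
  = 42.526/0.43050 − 16.904 = 98.783 − 16.904 = 81.879 bar
Z = PV_m/(RT) = (81.879)(0.471)/((0.08314)(511.5)) = 38.565/42.526 = 0.9069

Z ≈ 0.9069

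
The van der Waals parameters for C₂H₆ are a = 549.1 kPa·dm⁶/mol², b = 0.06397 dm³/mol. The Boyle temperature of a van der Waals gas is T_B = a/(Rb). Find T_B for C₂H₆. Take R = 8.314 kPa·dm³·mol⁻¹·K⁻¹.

T_B ≈ 1032 K

For a van der Waals gas the second virial coefficient B₂ = b − a/(RT) vanishes at T_B = a/(Rb).
T_B = 549.1/(8.314×0.06397) = 549.1/0.53185 = 1032 K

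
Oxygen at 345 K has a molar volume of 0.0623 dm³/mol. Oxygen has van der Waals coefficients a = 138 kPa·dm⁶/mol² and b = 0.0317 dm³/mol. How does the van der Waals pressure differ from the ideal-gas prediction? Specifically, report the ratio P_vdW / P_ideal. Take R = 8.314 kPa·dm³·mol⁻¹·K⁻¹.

P_vdW / P_ideal ≈ 1.264

Ideal: P_ideal = RT/V_m = (8.314)(345)/0.0623 = 46040.6 kPa
vdW: P = RT/(V_m − b) − a/V_m² = 2868.33/0.0306000 − 138/0.00388129 = 93736.3 − 35555.2 = 58181.1 kPa
Ratio = 58181.1/46040.6 = 1.264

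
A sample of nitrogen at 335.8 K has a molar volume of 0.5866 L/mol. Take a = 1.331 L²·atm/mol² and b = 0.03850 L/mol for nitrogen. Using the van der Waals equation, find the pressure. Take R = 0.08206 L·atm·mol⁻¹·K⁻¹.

P ≈ 46.41 atm

P = RT/(V_m − b) − a/V_m²
RT/(V_m − b) = (0.08206)(335.8)/(0.5866 − 0.03850) = 27.556/0.54810 = 50.275 atm
a/V_m² = 1.331/(0.5866)² = 3.8681 atm
P = 50.275 − 3.8681 = 46.41 atm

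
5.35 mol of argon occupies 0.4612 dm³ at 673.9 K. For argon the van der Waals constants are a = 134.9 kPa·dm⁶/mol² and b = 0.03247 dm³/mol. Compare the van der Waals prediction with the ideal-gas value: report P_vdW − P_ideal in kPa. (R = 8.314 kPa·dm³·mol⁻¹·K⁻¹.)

ΔP ≈ 21120 kPa

Ideal: P_ideal = nRT/V = (5.35)(8.314)(673.9)/0.4612 = 64993.5 kPa
vdW: P = nRT/(V − nb) − a n²/V² = 29975.0/0.287486 − 3861.18/0.212705 = 104266 − 18152.7 = 86113 kPa
ΔP = 86113 − 64993.5 = 21120 kPa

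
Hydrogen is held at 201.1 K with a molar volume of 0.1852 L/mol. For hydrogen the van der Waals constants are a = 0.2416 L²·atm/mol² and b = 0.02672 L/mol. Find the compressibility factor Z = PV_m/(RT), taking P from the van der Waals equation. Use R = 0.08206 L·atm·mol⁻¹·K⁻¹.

Z ≈ 1.090

P = RT/(V_m − b) − a/V_m² = (0.08206)(201.1)/(0.1852 − 0.02672) − 0.2416/(0.1852)²
  = 16.502/0.15848 − 7.0439 = 104.13 − 7.0439 = 97.09 atm
Z = PV_m/(RT) = (97.09)(0.1852)/((0.08206)(201.1)) = 17.981/16.502 = 1.090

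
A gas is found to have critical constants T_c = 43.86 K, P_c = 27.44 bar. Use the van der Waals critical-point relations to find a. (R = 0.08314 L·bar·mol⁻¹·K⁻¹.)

a ≈ 0.2044 L²·bar/mol²

From T_c = 8a/(27Rb) and P_c = a/(27b²): a = 27 R² T_c²/(64 P_c).
a = 27×(0.08314)²×(43.86)²/(64×27.44) = 359.02/1756.2 = 0.2044 L²·bar/mol²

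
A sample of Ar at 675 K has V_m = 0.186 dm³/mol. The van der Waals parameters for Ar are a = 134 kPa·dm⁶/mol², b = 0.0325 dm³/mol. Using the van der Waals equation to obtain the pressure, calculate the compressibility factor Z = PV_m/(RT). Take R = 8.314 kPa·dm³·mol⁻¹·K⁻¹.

P = RT/(V_m − b) − a/V_m² = (8.314)(675)/(0.186 − 0.0325) − 134/(0.186)²
  = 5612.0/0.15350 − 3873.3 = 36560 − 3873.3 = 32687 kPa
Z = PV_m/(RT) = (32687)(0.186)/((8.314)(675)) = 6079.8/5612.0 = 1.083

Z ≈ 1.083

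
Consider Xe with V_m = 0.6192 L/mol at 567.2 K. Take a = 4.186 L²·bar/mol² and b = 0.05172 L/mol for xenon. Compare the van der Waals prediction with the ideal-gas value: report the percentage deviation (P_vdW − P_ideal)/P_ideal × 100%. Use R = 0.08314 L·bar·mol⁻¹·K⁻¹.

-5.22 %

Ideal: P_ideal = RT/V_m = (0.08314)(567.2)/0.6192 = 76.1580 bar
vdW: P = RT/(V_m − b) − a/V_m² = 47.1570/0.567480 − 4.186/0.383409 = 83.0990 − 10.9178 = 72.1812 bar
% deviation = (72.1812 − 76.1580)/76.1580 × 100% = -5.22%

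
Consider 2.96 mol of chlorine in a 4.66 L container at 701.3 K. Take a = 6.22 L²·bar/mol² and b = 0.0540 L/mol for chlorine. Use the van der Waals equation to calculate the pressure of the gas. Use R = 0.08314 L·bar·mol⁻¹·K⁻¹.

P = nRT/(V − nb) − a n²/V²
nRT/(V − nb) = (2.96)(0.08314)(701.3)/(4.66 − 2.96×0.0540) = 172.59/4.5002 = 38.352 bar
a n²/V² = (6.22)(2.96)²/(4.66)² = 2.5096 bar
P = 38.352 − 2.5096 = 35.84 bar

P ≈ 35.84 bar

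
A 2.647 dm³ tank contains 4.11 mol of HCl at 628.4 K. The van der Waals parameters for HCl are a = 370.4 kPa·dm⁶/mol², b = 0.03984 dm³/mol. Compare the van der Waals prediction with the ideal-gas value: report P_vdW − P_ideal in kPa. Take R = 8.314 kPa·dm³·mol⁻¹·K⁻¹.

ΔP ≈ -358.1 kPa

Ideal: P_ideal = nRT/V = (4.11)(8.314)(628.4)/2.647 = 8112.11 kPa
vdW: P = nRT/(V − nb) − a n²/V² = 21472.8/2.48326 − 6256.83/7.00661 = 8647.02 − 892.990 = 7754.03 kPa
ΔP = 7754.03 − 8112.11 = -358.1 kPa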